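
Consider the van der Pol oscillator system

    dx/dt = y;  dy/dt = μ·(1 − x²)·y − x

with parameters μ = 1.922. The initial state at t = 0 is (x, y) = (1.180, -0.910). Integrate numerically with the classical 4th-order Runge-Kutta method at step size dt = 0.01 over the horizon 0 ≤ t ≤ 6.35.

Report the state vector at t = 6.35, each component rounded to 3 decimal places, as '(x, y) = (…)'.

t=0.000: state=(1.180, -0.910)
step 1 (dt=0.01): k1=(-0.910, -0.494), k2=(-0.912, -0.506), k3=(-0.913, -0.506), k4=(-0.915, -0.518); state += dt/6·(k1+2k2+2k3+k4)
t=0.010: state=(1.171, -0.915)
t=0.020: state=(1.162, -0.920)
t=0.030: state=(1.152, -0.926)
continuing one RK4 step at a time; state shown every 25 steps (Δt=0.25):
t=0.250: state=(0.930, -1.118)
t=0.500: state=(0.601, -1.568)
t=0.750: state=(0.109, -2.469)
t=1.000: state=(-0.670, -3.709)
t=1.250: state=(-1.566, -2.880)
t=1.500: state=(-1.986, -0.672)
t=1.750: state=(-2.034, 0.111)
t=2.000: state=(-1.978, 0.291)
t=2.250: state=(-1.897, 0.348)
t=2.500: state=(-1.806, 0.384)
t=2.750: state=(-1.705, 0.421)
t=3.000: state=(-1.595, 0.467)
t=3.250: state=(-1.471, 0.528)
t=3.500: state=(-1.328, 0.616)
t=3.750: state=(-1.159, 0.749)
t=4.000: state=(-0.947, 0.968)
t=4.250: state=(-0.661, 1.361)
t=4.500: state=(-0.236, 2.117)
t=4.750: state=(0.441, 3.336)
t=5.000: state=(1.339, 3.357)
t=5.250: state=(1.905, 1.137)
t=5.500: state=(2.019, 0.014)
t=5.750: state=(1.980, -0.262)
t=6.000: state=(1.903, -0.339)
t=6.250: state=(1.813, -0.379)
t=6.350: state=(1.775, -0.394)

(x, y) = (1.775, -0.394)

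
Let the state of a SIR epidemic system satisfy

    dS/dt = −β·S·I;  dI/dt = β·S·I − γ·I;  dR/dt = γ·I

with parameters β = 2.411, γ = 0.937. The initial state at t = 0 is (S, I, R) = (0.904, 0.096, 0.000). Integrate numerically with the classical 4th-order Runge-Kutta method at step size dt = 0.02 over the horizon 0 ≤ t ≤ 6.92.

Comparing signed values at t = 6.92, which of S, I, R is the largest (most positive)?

largest component: R

t=0.000: state=(0.904, 0.096, 0.000)
step 1 (dt=0.02): k1=(-0.209, 0.119, 0.090), k2=(-0.211, 0.120, 0.091), k3=(-0.211, 0.120, 0.091), k4=(-0.213, 0.121, 0.092); state += dt/6·(k1+2k2+2k3+k4)
t=0.020: state=(0.900, 0.098, 0.002)
t=0.040: state=(0.895, 0.101, 0.004)
t=0.060: state=(0.891, 0.103, 0.006)
continuing one RK4 step at a time; state shown every 25 steps (Δt=0.5):
t=0.500: state=(0.773, 0.166, 0.061)
t=1.000: state=(0.605, 0.239, 0.156)
t=1.500: state=(0.440, 0.280, 0.279)
t=2.000: state=(0.314, 0.275, 0.411)
t=2.500: state=(0.230, 0.238, 0.532)
t=3.000: state=(0.178, 0.190, 0.632)
t=3.500: state=(0.145, 0.144, 0.711)
t=4.000: state=(0.125, 0.106, 0.769)
t=4.500: state=(0.112, 0.077, 0.811)
t=5.000: state=(0.104, 0.055, 0.842)
t=5.500: state=(0.098, 0.039, 0.863)
t=6.000: state=(0.094, 0.027, 0.879)
t=6.500: state=(0.092, 0.019, 0.889)
t=6.920: state=(0.090, 0.014, 0.896)
compare at T: S=0.090, I=0.014, R=0.896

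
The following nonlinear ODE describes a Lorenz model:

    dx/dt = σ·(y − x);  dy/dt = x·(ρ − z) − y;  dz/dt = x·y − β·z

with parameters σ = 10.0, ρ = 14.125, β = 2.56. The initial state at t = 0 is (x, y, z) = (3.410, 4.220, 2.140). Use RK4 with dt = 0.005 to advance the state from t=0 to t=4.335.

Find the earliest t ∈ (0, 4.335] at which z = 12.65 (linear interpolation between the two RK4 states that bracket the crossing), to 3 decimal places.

t = 0.230

t=0.000: state=(3.410, 4.220, 2.140)
step 1 (dt=0.005): k1=(8.100, 36.649, 8.912), k2=(8.814, 36.723, 9.255), k3=(8.798, 36.742, 9.261), k4=(9.497, 36.832, 9.613); state += dt/6·(k1+2k2+2k3+k4)
t=0.005: state=(3.454, 4.404, 2.186)
t=0.010: state=(3.505, 4.588, 2.236)
t=0.015: state=(3.562, 4.775, 2.290)
continuing one RK4 step at a time; state shown every 40 steps (Δt=0.2):
t=0.200: state=(8.843, 12.407, 9.928)
t=0.230: state=(9.838, 12.827, 12.622)
next step: t=0.235: state=(9.984, 12.825, 13.093) — z has crossed 12.65
linear interpolation between t=0.230 (12.62178) and t=0.235 (13.09295) → t≈0.230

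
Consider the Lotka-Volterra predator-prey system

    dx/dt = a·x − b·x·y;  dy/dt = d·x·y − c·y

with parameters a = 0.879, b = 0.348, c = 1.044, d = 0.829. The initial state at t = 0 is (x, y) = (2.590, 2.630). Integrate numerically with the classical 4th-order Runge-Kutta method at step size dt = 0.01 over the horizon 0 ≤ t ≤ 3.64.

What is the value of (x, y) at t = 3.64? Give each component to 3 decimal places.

t=0.000: state=(2.590, 2.630)
step 1 (dt=0.01): k1=(-0.094, 2.901), k2=(-0.107, 2.916), k3=(-0.107, 2.916), k4=(-0.120, 2.931); state += dt/6·(k1+2k2+2k3+k4)
t=0.010: state=(2.589, 2.659)
t=0.020: state=(2.588, 2.689)
t=0.030: state=(2.586, 2.718)
continuing one RK4 step at a time; state shown every 20 steps (Δt=0.2):
t=0.200: state=(2.517, 3.264)
t=0.400: state=(2.333, 3.966)
t=0.600: state=(2.061, 4.638)
t=0.800: state=(1.745, 5.161)
t=1.000: state=(1.436, 5.450)
t=1.200: state=(1.168, 5.485)
t=1.400: state=(0.956, 5.305)
t=1.600: state=(0.796, 4.975)
t=1.800: state=(0.681, 4.561)
t=2.000: state=(0.600, 4.114)
t=2.200: state=(0.546, 3.671)
t=2.400: state=(0.512, 3.251)
t=2.600: state=(0.493, 2.867)
t=2.800: state=(0.487, 2.524)
t=3.000: state=(0.493, 2.221)
t=3.200: state=(0.508, 1.958)
t=3.400: state=(0.533, 1.732)
t=3.600: state=(0.567, 1.540)
t=3.640: state=(0.575, 1.505)

(x, y) = (0.575, 1.505)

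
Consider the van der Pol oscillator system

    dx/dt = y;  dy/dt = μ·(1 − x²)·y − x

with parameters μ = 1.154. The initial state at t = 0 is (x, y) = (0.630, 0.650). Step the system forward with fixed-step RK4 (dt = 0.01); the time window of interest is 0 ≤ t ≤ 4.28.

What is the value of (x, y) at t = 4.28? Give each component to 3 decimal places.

(x, y) = (-1.520, 0.664)

t=0.000: state=(0.630, 0.650)
step 1 (dt=0.01): k1=(0.650, -0.178), k2=(0.649, -0.185), k3=(0.649, -0.185), k4=(0.648, -0.192); state += dt/6·(k1+2k2+2k3+k4)
t=0.010: state=(0.636, 0.648)
t=0.020: state=(0.643, 0.646)
t=0.030: state=(0.649, 0.644)
continuing one RK4 step at a time; state shown every 20 steps (Δt=0.2):
t=0.200: state=(0.755, 0.586)
t=0.400: state=(0.861, 0.467)
t=0.600: state=(0.938, 0.303)
t=0.800: state=(0.980, 0.115)
t=1.000: state=(0.984, -0.082)
t=1.200: state=(0.947, -0.279)
t=1.400: state=(0.872, -0.476)
t=1.600: state=(0.756, -0.685)
t=1.800: state=(0.596, -0.921)
t=2.000: state=(0.385, -1.204)
t=2.200: state=(0.110, -1.550)
t=2.400: state=(-0.238, -1.935)
t=2.600: state=(-0.658, -2.226)
t=2.800: state=(-1.105, -2.156)
t=3.000: state=(-1.486, -1.591)
t=3.200: state=(-1.728, -0.825)
t=3.400: state=(-1.828, -0.218)
t=3.600: state=(-1.831, 0.157)
t=3.800: state=(-1.776, 0.375)
t=4.000: state=(-1.686, 0.515)
t=4.200: state=(-1.572, 0.623)
t=4.280: state=(-1.520, 0.664)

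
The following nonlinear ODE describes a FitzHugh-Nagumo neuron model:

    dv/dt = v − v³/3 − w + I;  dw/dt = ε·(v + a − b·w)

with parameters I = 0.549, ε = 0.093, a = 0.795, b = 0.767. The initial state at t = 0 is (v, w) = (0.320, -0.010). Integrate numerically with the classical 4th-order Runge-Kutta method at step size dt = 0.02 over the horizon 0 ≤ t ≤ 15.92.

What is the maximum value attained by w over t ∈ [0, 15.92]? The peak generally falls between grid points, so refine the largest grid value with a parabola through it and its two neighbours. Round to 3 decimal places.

max w = 1.487

t=0.000: state=(0.320, -0.010)
step 1 (dt=0.02): k1=(0.868, 0.104), k2=(0.875, 0.105), k3=(0.875, 0.105), k4=(0.882, 0.106); state += dt/6·(k1+2k2+2k3+k4)
t=0.020: state=(0.337, -0.008)
t=0.040: state=(0.355, -0.006)
t=0.060: state=(0.373, -0.004)
continuing one RK4 step at a time; state shown every 50 steps (Δt=1):
t=1.000: state=(1.372, 0.138)
t=2.000: state=(1.795, 0.349)
t=3.000: state=(1.765, 0.557)
t=4.000: state=(1.678, 0.744)
t=5.000: state=(1.582, 0.911)
t=6.000: state=(1.479, 1.057)
t=7.000: state=(1.367, 1.183)
t=8.000: state=(1.240, 1.290)
t=9.000: state=(1.089, 1.377)
t=10.000: state=(0.889, 1.443)
t=11.000: state=(0.575, 1.482)
t=12.000: state=(-0.086, 1.477)
t=13.000: state=(-1.455, 1.380)
t=14.000: state=(-1.973, 1.193)
t=15.000: state=(-1.947, 1.005)
t=15.920: state=(-1.891, 0.848)
largest grid value and its neighbours: w(11.440)=1.48704, w(11.460)=1.48704, w(11.480)=1.48702
parabola through these three points peaks at t≈11.453 with w≈1.48704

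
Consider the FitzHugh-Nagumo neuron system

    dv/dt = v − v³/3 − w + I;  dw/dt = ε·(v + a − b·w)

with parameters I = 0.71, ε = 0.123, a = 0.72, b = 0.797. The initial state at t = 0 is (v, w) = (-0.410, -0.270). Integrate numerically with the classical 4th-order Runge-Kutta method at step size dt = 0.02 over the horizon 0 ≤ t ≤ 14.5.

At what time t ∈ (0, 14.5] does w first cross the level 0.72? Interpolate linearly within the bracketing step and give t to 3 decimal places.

t=0.000: state=(-0.410, -0.270)
step 1 (dt=0.02): k1=(0.593, 0.065), k2=(0.597, 0.065), k3=(0.597, 0.065), k4=(0.602, 0.066); state += dt/6·(k1+2k2+2k3+k4)
t=0.020: state=(-0.398, -0.269)
t=0.040: state=(-0.386, -0.267)
t=0.060: state=(-0.374, -0.266)
continuing one RK4 step at a time; state shown every 25 steps (Δt=0.5):
t=0.500: state=(-0.046, -0.228)
t=1.000: state=(0.509, -0.161)
t=1.500: state=(1.226, -0.058)
t=2.000: state=(1.738, 0.079)
t=2.500: state=(1.897, 0.229)
t=3.000: state=(1.901, 0.375)
t=3.500: state=(1.862, 0.514)
t=4.000: state=(1.812, 0.643)
t=4.300: state=(1.780, 0.715)
next step: t=4.320: state=(1.778, 0.720) — w has crossed 0.72
linear interpolation between t=4.300 (0.71543) and t=4.320 (0.72017) → t≈4.319

t = 4.319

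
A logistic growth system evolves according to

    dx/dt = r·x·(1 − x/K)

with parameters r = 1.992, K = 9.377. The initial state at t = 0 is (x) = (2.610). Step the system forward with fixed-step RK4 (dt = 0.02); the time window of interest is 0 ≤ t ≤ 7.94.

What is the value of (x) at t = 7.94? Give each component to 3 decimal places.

(x) = (9.377)

t=0.000: state=(2.610)
step 1 (dt=0.02): k1=(3.752), k2=(3.785), k3=(3.785), k4=(3.818); state += dt/6·(k1+2k2+2k3+k4)
t=0.020: state=(2.686)
t=0.040: state=(2.763)
t=0.060: state=(2.841)
continuing one RK4 step at a time; state shown every 25 steps (Δt=0.5):
t=0.500: state=(4.790)
t=1.000: state=(6.927)
t=1.500: state=(8.294)
t=2.000: state=(8.945)
t=2.500: state=(9.213)
t=3.000: state=(9.316)
t=3.500: state=(9.354)
t=4.000: state=(9.369)
t=4.500: state=(9.374)
t=5.000: state=(9.376)
t=5.500: state=(9.377)
t=6.000: state=(9.377)
t=6.500: state=(9.377)
t=7.000: state=(9.377)
t=7.500: state=(9.377)
t=7.940: state=(9.377)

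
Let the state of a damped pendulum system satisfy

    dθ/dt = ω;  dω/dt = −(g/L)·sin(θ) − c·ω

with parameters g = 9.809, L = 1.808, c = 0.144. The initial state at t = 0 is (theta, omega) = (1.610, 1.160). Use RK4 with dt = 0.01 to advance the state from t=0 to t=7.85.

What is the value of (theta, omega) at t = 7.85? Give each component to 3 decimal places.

t=0.000: state=(1.610, 1.160)
step 1 (dt=0.01): k1=(1.160, -5.588), k2=(1.132, -5.583), k3=(1.132, -5.583), k4=(1.104, -5.577); state += dt/6·(k1+2k2+2k3+k4)
t=0.010: state=(1.621, 1.104)
t=0.020: state=(1.632, 1.048)
t=0.030: state=(1.642, 0.993)
continuing one RK4 step at a time; state shown every 50 steps (Δt=0.5):
t=0.500: state=(1.513, -1.520)
t=1.000: state=(0.198, -3.358)
t=1.500: state=(-1.217, -1.793)
t=2.000: state=(-1.432, 0.918)
t=2.500: state=(-0.393, 2.947)
t=3.000: state=(0.967, 1.936)
t=3.500: state=(1.291, -0.661)
t=4.000: state=(0.399, -2.632)
t=4.500: state=(-0.842, -1.806)
t=5.000: state=(-1.143, 0.638)
t=5.500: state=(-0.308, 2.409)
t=6.000: state=(0.794, 1.536)
t=6.500: state=(0.995, -0.757)
t=7.000: state=(0.169, -2.223)
t=7.500: state=(-0.781, -1.188)
t=7.850: state=(-0.936, 0.323)

(theta, omega) = (-0.936, 0.323)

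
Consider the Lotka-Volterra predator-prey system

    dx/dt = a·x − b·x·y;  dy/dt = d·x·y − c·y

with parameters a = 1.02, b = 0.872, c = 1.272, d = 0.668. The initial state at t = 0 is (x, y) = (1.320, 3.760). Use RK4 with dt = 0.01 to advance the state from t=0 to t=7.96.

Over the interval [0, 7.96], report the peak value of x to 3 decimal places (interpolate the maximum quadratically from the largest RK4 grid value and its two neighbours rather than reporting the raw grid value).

max x = 5.706

t=0.000: state=(1.320, 3.760)
step 1 (dt=0.01): k1=(-2.982, -1.467), k2=(-2.939, -1.502), k3=(-2.940, -1.501), k4=(-2.898, -1.535); state += dt/6·(k1+2k2+2k3+k4)
t=0.010: state=(1.291, 3.745)
t=0.020: state=(1.262, 3.729)
t=0.030: state=(1.234, 3.713)
continuing one RK4 step at a time; state shown every 50 steps (Δt=0.5):
t=0.500: state=(0.538, 2.632)
t=1.000: state=(0.360, 1.607)
t=1.500: state=(0.347, 0.955)
t=2.000: state=(0.418, 0.573)
t=2.500: state=(0.571, 0.357)
t=3.000: state=(0.837, 0.238)
t=3.500: state=(1.275, 0.178)
t=4.000: state=(1.975, 0.161)
t=4.500: state=(3.051, 0.195)
t=5.000: state=(4.537, 0.364)
t=5.500: state=(5.702, 1.105)
t=6.000: state=(3.829, 3.204)
t=6.500: state=(1.259, 3.728)
t=7.000: state=(0.524, 2.581)
t=7.500: state=(0.358, 1.572)
t=7.960: state=(0.346, 0.974)
largest grid value and its neighbours: x(5.510)=5.70473, x(5.520)=5.70581, x(5.530)=5.70541
parabola through these three points peaks at t≈5.522 with x≈5.70585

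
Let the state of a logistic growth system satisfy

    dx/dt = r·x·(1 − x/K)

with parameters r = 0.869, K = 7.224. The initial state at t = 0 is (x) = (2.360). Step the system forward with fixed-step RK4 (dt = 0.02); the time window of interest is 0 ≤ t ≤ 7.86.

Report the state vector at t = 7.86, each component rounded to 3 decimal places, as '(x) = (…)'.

(x) = (7.208)

t=0.000: state=(2.360)
step 1 (dt=0.02): k1=(1.381), k2=(1.385), k3=(1.385), k4=(1.389); state += dt/6·(k1+2k2+2k3+k4)
t=0.020: state=(2.388)
t=0.040: state=(2.416)
t=0.060: state=(2.444)
continuing one RK4 step at a time; state shown every 25 steps (Δt=0.5):
t=0.500: state=(3.094)
t=1.000: state=(3.875)
t=1.500: state=(4.632)
t=2.000: state=(5.302)
t=2.500: state=(5.851)
t=3.000: state=(6.271)
t=3.500: state=(6.577)
t=4.000: state=(6.791)
t=4.500: state=(6.938)
t=5.000: state=(7.036)
t=5.500: state=(7.101)
t=6.000: state=(7.144)
t=6.500: state=(7.172)
t=7.000: state=(7.190)
t=7.500: state=(7.202)
t=7.860: state=(7.208)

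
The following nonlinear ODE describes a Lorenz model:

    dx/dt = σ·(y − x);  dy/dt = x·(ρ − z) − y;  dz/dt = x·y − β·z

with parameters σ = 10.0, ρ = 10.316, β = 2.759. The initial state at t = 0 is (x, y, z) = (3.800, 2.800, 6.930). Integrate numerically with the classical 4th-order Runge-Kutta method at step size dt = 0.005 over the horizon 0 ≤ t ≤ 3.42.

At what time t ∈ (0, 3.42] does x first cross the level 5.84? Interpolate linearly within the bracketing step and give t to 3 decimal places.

t = 0.377

t=0.000: state=(3.800, 2.800, 6.930)
step 1 (dt=0.005): k1=(-10.000, 10.067, -8.480), k2=(-9.498, 10.037, -8.396), k3=(-9.512, 10.041, -8.394), k4=(-9.022, 10.013, -8.309); state += dt/6·(k1+2k2+2k3+k4)
t=0.005: state=(3.752, 2.850, 6.888)
t=0.010: state=(3.710, 2.900, 6.847)
t=0.015: state=(3.671, 2.950, 6.807)
continuing one RK4 step at a time; state shown every 40 steps (Δt=0.2):
t=0.200: state=(4.108, 4.922, 6.227)
t=0.375: state=(5.822, 6.770, 8.054)
next step: t=0.380: state=(5.869, 6.801, 8.141) — x has crossed 5.84
linear interpolation between t=0.375 (5.82197) and t=0.380 (5.86898) → t≈0.377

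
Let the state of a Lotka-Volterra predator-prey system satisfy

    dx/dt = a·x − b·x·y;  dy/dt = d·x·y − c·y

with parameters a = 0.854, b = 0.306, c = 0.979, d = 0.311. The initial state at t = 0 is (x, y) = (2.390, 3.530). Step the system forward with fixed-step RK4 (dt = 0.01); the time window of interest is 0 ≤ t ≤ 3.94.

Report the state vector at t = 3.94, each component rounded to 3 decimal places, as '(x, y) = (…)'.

t=0.000: state=(2.390, 3.530)
step 1 (dt=0.01): k1=(-0.541, -0.832), k2=(-0.537, -0.834), k3=(-0.537, -0.834), k4=(-0.533, -0.836); state += dt/6·(k1+2k2+2k3+k4)
t=0.010: state=(2.385, 3.522)
t=0.020: state=(2.379, 3.513)
t=0.030: state=(2.374, 3.505)
continuing one RK4 step at a time; state shown every 20 steps (Δt=0.2):
t=0.200: state=(2.296, 3.357)
t=0.400: state=(2.230, 3.177)
t=0.600: state=(2.190, 2.997)
t=0.800: state=(2.175, 2.822)
t=1.000: state=(2.182, 2.656)
t=1.200: state=(2.210, 2.503)
t=1.400: state=(2.259, 2.365)
t=1.600: state=(2.328, 2.242)
t=1.800: state=(2.415, 2.136)
t=2.000: state=(2.521, 2.048)
t=2.200: state=(2.644, 1.977)
t=2.400: state=(2.784, 1.924)
t=2.600: state=(2.939, 1.890)
t=2.800: state=(3.108, 1.875)
t=3.000: state=(3.287, 1.881)
t=3.200: state=(3.472, 1.908)
t=3.400: state=(3.660, 1.958)
t=3.600: state=(3.843, 2.033)
t=3.800: state=(4.013, 2.135)
t=3.940: state=(4.120, 2.222)

(x, y) = (4.120, 2.222)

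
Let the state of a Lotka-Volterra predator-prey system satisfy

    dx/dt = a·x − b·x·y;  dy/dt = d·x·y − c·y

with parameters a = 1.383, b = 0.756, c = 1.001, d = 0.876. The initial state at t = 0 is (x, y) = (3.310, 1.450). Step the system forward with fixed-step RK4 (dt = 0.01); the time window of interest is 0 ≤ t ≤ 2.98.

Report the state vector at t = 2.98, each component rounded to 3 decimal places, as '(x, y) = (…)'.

(x, y) = (0.245, 1.187)

t=0.000: state=(3.310, 1.450)
step 1 (dt=0.01): k1=(0.949, 2.753), k2=(0.916, 2.785), k3=(0.916, 2.785), k4=(0.882, 2.818); state += dt/6·(k1+2k2+2k3+k4)
t=0.010: state=(3.319, 1.478)
t=0.020: state=(3.328, 1.506)
t=0.030: state=(3.335, 1.536)
continuing one RK4 step at a time; state shown every 10 steps (Δt=0.1):
t=0.100: state=(3.368, 1.759)
t=0.200: state=(3.340, 2.136)
t=0.300: state=(3.210, 2.577)
t=0.400: state=(2.980, 3.059)
t=0.500: state=(2.665, 3.546)
t=0.600: state=(2.301, 3.989)
t=0.700: state=(1.927, 4.343)
t=0.800: state=(1.578, 4.580)
t=0.900: state=(1.275, 4.694)
t=1.000: state=(1.026, 4.695)
t=1.100: state=(0.829, 4.606)
t=1.200: state=(0.676, 4.450)
t=1.300: state=(0.558, 4.248)
t=1.400: state=(0.469, 4.020)
t=1.500: state=(0.401, 3.778)
t=1.600: state=(0.349, 3.532)
t=1.700: state=(0.310, 3.289)
t=1.800: state=(0.280, 3.053)
t=1.900: state=(0.258, 2.828)
t=2.000: state=(0.241, 2.615)
t=2.100: state=(0.229, 2.415)
t=2.200: state=(0.220, 2.228)
t=2.300: state=(0.215, 2.055)
t=2.400: state=(0.213, 1.894)
t=2.500: state=(0.213, 1.746)
t=2.600: state=(0.215, 1.610)
t=2.700: state=(0.220, 1.484)
t=2.800: state=(0.227, 1.370)
t=2.900: state=(0.236, 1.264)
t=2.980: state=(0.245, 1.187)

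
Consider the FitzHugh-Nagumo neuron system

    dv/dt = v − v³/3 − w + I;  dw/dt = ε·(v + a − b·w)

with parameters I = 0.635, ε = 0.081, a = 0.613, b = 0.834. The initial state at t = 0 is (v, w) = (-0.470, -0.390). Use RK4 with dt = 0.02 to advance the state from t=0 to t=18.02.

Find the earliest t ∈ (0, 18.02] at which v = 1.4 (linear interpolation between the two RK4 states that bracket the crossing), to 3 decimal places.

t = 1.627

t=0.000: state=(-0.470, -0.390)
step 1 (dt=0.02): k1=(0.590, 0.038), k2=(0.594, 0.038), k3=(0.594, 0.038), k4=(0.598, 0.039); state += dt/6·(k1+2k2+2k3+k4)
t=0.020: state=(-0.458, -0.389)
t=0.040: state=(-0.446, -0.388)
t=0.060: state=(-0.434, -0.388)
continuing one RK4 step at a time; state shown every 50 steps (Δt=1):
t=1.000: state=(0.456, -0.322)
t=1.620: state=(1.391, -0.233)
next step: t=1.640: state=(1.418, -0.229) — v has crossed 1.4
linear interpolation between t=1.620 (1.39068) and t=1.640 (1.41763) → t≈1.627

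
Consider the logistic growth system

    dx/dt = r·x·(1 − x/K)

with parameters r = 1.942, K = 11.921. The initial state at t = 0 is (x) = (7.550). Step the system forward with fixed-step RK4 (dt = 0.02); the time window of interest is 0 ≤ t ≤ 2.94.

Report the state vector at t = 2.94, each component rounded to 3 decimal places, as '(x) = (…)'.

t=0.000: state=(7.550)
step 1 (dt=0.02): k1=(5.376), k2=(5.348), k3=(5.348), k4=(5.319); state += dt/6·(k1+2k2+2k3+k4)
t=0.020: state=(7.657)
t=0.040: state=(7.763)
t=0.060: state=(7.867)
continuing one RK4 step at a time; state shown every 5 steps (Δt=0.1):
t=0.100: state=(8.072)
t=0.200: state=(8.560)
t=0.300: state=(9.008)
t=0.400: state=(9.414)
t=0.500: state=(9.777)
t=0.600: state=(10.098)
t=0.700: state=(10.378)
t=0.800: state=(10.621)
t=0.900: state=(10.829)
t=1.000: state=(11.007)
t=1.100: state=(11.158)
t=1.200: state=(11.286)
t=1.300: state=(11.393)
t=1.400: state=(11.483)
t=1.500: state=(11.558)
t=1.600: state=(11.620)
t=1.700: state=(11.672)
t=1.800: state=(11.715)
t=1.900: state=(11.751)
t=2.000: state=(11.781)
t=2.100: state=(11.805)
t=2.200: state=(11.826)
t=2.300: state=(11.842)
t=2.400: state=(11.856)
t=2.500: state=(11.867)
t=2.600: state=(11.877)
t=2.700: state=(11.885)
t=2.800: state=(11.891)
t=2.900: state=(11.896)
t=2.940: state=(11.898)

(x) = (11.898)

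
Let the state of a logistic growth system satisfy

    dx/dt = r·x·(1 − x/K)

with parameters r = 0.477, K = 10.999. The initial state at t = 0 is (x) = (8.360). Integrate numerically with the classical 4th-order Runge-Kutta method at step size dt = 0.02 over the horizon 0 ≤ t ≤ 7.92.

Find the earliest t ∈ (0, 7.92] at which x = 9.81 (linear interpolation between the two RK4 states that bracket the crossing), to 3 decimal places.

t = 2.007

t=0.000: state=(8.360)
step 1 (dt=0.02): k1=(0.957), k2=(0.954), k3=(0.954), k4=(0.952); state += dt/6·(k1+2k2+2k3+k4)
t=0.020: state=(8.379)
t=0.040: state=(8.398)
t=0.060: state=(8.417)
continuing one RK4 step at a time; state shown every 25 steps (Δt=0.5):
t=0.500: state=(8.808)
t=1.000: state=(9.197)
t=1.500: state=(9.528)
t=2.000: state=(9.807)
next step: t=2.020: state=(9.817) — x has crossed 9.81
linear interpolation between t=2.000 (9.80657) and t=2.020 (9.81667) → t≈2.007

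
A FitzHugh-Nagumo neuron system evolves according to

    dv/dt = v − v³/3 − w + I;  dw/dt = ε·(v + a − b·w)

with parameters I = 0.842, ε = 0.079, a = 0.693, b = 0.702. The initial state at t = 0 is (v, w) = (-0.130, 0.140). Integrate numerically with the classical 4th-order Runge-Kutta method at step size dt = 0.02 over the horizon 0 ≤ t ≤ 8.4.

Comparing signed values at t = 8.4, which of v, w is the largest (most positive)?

largest component: v

t=0.000: state=(-0.130, 0.140)
step 1 (dt=0.02): k1=(0.573, 0.037), k2=(0.578, 0.037), k3=(0.578, 0.037), k4=(0.583, 0.038); state += dt/6·(k1+2k2+2k3+k4)
t=0.020: state=(-0.118, 0.141)
t=0.040: state=(-0.107, 0.142)
t=0.060: state=(-0.095, 0.142)
continuing one RK4 step at a time; state shown every 25 steps (Δt=0.5):
t=0.500: state=(0.234, 0.165)
t=1.000: state=(0.784, 0.206)
t=1.500: state=(1.397, 0.271)
t=2.000: state=(1.765, 0.353)
t=2.500: state=(1.875, 0.442)
t=3.000: state=(1.882, 0.530)
t=3.500: state=(1.859, 0.615)
t=4.000: state=(1.829, 0.697)
t=4.500: state=(1.795, 0.776)
t=5.000: state=(1.761, 0.851)
t=5.500: state=(1.727, 0.923)
t=6.000: state=(1.691, 0.991)
t=6.500: state=(1.656, 1.056)
t=7.000: state=(1.620, 1.118)
t=7.500: state=(1.583, 1.177)
t=8.000: state=(1.546, 1.233)
t=8.400: state=(1.515, 1.275)
compare at T: v=1.515, w=1.275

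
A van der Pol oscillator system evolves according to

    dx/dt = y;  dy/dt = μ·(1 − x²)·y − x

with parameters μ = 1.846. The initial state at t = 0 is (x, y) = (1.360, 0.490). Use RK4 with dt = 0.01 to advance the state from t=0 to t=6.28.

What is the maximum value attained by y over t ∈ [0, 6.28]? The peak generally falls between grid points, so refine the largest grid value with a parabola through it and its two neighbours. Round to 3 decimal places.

t=0.000: state=(1.360, 0.490)
step 1 (dt=0.01): k1=(0.490, -2.128), k2=(0.479, -2.120), k3=(0.479, -2.120), k4=(0.469, -2.111); state += dt/6·(k1+2k2+2k3+k4)
t=0.010: state=(1.365, 0.469)
t=0.020: state=(1.369, 0.448)
t=0.030: state=(1.374, 0.427)
continuing one RK4 step at a time; state shown every 25 steps (Δt=0.25):
t=0.250: state=(1.422, 0.033)
t=0.500: state=(1.390, -0.263)
t=0.750: state=(1.298, -0.463)
t=1.000: state=(1.161, -0.641)
t=1.250: state=(0.975, -0.860)
t=1.500: state=(0.720, -1.203)
t=1.750: state=(0.351, -1.820)
t=2.000: state=(-0.228, -2.874)
t=2.250: state=(-1.062, -3.527)
t=2.500: state=(-1.767, -1.806)
t=2.750: state=(-1.995, -0.258)
t=3.000: state=(-1.989, 0.207)
t=3.250: state=(-1.919, 0.331)
t=3.500: state=(-1.829, 0.383)
t=3.750: state=(-1.728, 0.425)
t=4.000: state=(-1.616, 0.472)
t=4.250: state=(-1.490, 0.534)
t=4.500: state=(-1.347, 0.620)
t=4.750: state=(-1.177, 0.749)
t=5.000: state=(-0.966, 0.959)
t=5.250: state=(-0.684, 1.330)
t=5.500: state=(-0.274, 2.027)
t=5.750: state=(0.369, 3.164)
t=6.000: state=(1.243, 3.426)
t=6.250: state=(1.862, 1.381)
t=6.280: state=(1.900, 1.147)
largest grid value and its neighbours: y(5.900)=3.62778, y(5.910)=3.63092, y(5.920)=3.62922
parabola through these three points peaks at t≈5.911 with y≈3.63098

max y = 3.631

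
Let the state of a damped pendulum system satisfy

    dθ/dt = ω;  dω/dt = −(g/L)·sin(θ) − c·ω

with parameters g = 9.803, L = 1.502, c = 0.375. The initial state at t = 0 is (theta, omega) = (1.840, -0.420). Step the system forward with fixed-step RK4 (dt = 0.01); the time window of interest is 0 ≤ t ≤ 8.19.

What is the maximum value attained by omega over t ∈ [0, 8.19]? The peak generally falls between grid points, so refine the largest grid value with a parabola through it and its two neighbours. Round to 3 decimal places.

max omega = 2.828

t=0.000: state=(1.840, -0.420)
step 1 (dt=0.01): k1=(-0.420, -6.134), k2=(-0.451, -6.126), k3=(-0.451, -6.126), k4=(-0.481, -6.119); state += dt/6·(k1+2k2+2k3+k4)
t=0.010: state=(1.835, -0.481)
t=0.020: state=(1.830, -0.542)
t=0.030: state=(1.825, -0.603)
continuing one RK4 step at a time; state shown every 50 steps (Δt=0.5):
t=0.500: state=(0.898, -3.194)
t=1.000: state=(-0.780, -2.665)
t=1.500: state=(-1.322, 0.521)
t=2.000: state=(-0.409, 2.759)
t=2.500: state=(0.811, 1.527)
t=3.000: state=(0.884, -1.173)
t=3.500: state=(-0.078, -2.165)
t=4.000: state=(-0.778, -0.353)
t=4.500: state=(-0.422, 1.557)
t=5.000: state=(0.391, 1.259)
t=5.500: state=(0.577, -0.544)
t=6.000: state=(0.015, -1.382)
t=6.500: state=(-0.470, -0.331)
t=7.000: state=(-0.279, 0.953)
t=7.500: state=(0.233, 0.816)
t=8.000: state=(0.360, -0.337)
t=8.190: state=(0.261, -0.685)
largest grid value and its neighbours: omega(2.080)=2.82753, omega(2.090)=2.82801, omega(2.100)=2.82668
parabola through these three points peaks at t≈2.088 with omega≈2.82806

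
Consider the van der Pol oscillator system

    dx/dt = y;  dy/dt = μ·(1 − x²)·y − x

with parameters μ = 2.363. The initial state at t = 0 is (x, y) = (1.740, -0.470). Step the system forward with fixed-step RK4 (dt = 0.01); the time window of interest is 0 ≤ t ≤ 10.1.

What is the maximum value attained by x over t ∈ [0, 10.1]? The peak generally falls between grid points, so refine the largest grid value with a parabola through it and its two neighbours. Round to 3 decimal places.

t=0.000: state=(1.740, -0.470)
step 1 (dt=0.01): k1=(-0.470, 0.512), k2=(-0.467, 0.493), k3=(-0.468, 0.493), k4=(-0.465, 0.475); state += dt/6·(k1+2k2+2k3+k4)
t=0.010: state=(1.735, -0.465)
t=0.020: state=(1.731, -0.460)
t=0.030: state=(1.726, -0.456)
continuing one RK4 step at a time; state shown every 50 steps (Δt=0.5):
t=0.500: state=(1.525, -0.438)
t=1.000: state=(1.277, -0.575)
t=1.500: state=(0.914, -0.949)
t=2.000: state=(0.161, -2.429)
t=2.500: state=(-1.630, -2.901)
t=3.000: state=(-2.011, 0.163)
t=3.500: state=(-1.883, 0.297)
t=4.000: state=(-1.723, 0.346)
t=4.500: state=(-1.533, 0.420)
t=5.000: state=(-1.292, 0.560)
t=5.500: state=(-0.940, 0.912)
t=6.000: state=(-0.229, 2.267)
t=6.500: state=(1.540, 3.268)
t=7.000: state=(2.015, -0.135)
t=7.500: state=(1.892, -0.294)
t=8.000: state=(1.733, -0.343)
t=8.500: state=(1.545, -0.414)
t=9.000: state=(1.308, -0.549)
t=9.500: state=(0.966, -0.879)
t=10.000: state=(0.291, -2.122)
t=10.100: state=(0.052, -2.685)
largest grid value and its neighbours: x(6.900)=2.02179, x(6.910)=2.02186, x(6.920)=2.02173
parabola through these three points peaks at t≈6.908 with x≈2.02186

max x = 2.022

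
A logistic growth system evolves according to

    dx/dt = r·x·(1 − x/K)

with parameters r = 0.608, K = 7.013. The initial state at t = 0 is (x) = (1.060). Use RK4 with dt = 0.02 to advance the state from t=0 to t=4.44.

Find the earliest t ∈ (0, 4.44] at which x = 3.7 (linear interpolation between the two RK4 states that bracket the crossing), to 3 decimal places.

t=0.000: state=(1.060)
step 1 (dt=0.02): k1=(0.547), k2=(0.549), k3=(0.549), k4=(0.552); state += dt/6·(k1+2k2+2k3+k4)
t=0.020: state=(1.071)
t=0.040: state=(1.082)
t=0.060: state=(1.093)
continuing one RK4 step at a time; state shown every 10 steps (Δt=0.2):
t=0.200: state=(1.174)
t=0.400: state=(1.298)
t=0.600: state=(1.431)
t=0.800: state=(1.575)
t=1.000: state=(1.728)
t=1.200: state=(1.892)
t=1.400: state=(2.064)
t=1.600: state=(2.246)
t=1.800: state=(2.435)
t=2.000: state=(2.632)
t=2.200: state=(2.835)
t=2.400: state=(3.042)
t=2.600: state=(3.253)
t=2.800: state=(3.466)
t=3.000: state=(3.679)
next step: t=3.020: state=(3.700) — x has crossed 3.7
linear interpolation between t=3.000 (3.67883) and t=3.020 (3.70010) → t≈3.020

t = 3.020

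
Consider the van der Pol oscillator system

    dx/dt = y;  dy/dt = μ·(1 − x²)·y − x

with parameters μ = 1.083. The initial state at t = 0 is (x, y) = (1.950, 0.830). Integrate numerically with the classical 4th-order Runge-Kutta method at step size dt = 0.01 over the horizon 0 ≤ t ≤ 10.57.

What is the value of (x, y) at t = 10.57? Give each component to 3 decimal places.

t=0.000: state=(1.950, 0.830)
step 1 (dt=0.01): k1=(0.830, -4.469), k2=(0.808, -4.420), k3=(0.808, -4.420), k4=(0.786, -4.370); state += dt/6·(k1+2k2+2k3+k4)
t=0.010: state=(1.958, 0.786)
t=0.020: state=(1.966, 0.743)
t=0.030: state=(1.973, 0.700)
continuing one RK4 step at a time; state shown every 50 steps (Δt=0.5):
t=0.500: state=(1.999, -0.334)
t=1.000: state=(1.754, -0.607)
t=1.500: state=(1.399, -0.825)
t=2.000: state=(0.899, -1.223)
t=2.500: state=(0.095, -2.099)
t=3.000: state=(-1.183, -2.626)
t=3.500: state=(-1.973, -0.470)
t=4.000: state=(-1.934, 0.404)
t=4.500: state=(-1.663, 0.653)
t=5.000: state=(-1.279, 0.904)
t=5.500: state=(-0.720, 1.398)
t=6.000: state=(0.213, 2.419)
t=6.500: state=(1.511, 2.148)
t=7.000: state=(2.008, 0.083)
t=7.500: state=(1.872, -0.490)
t=8.000: state=(1.570, -0.711)
t=8.500: state=(1.149, -1.003)
t=9.000: state=(0.514, -1.621)
t=9.500: state=(-0.564, -2.685)
t=10.000: state=(-1.760, -1.470)
t=10.500: state=(-2.001, 0.168)
t=10.570: state=(-1.986, 0.259)

(x, y) = (-1.986, 0.259)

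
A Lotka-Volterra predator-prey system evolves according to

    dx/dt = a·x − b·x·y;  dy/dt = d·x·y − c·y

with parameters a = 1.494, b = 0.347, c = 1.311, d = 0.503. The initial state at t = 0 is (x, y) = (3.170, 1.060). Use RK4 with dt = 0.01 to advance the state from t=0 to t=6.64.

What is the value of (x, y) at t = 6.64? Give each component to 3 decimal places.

t=0.000: state=(3.170, 1.060)
step 1 (dt=0.01): k1=(3.570, 0.301), k2=(3.588, 0.310), k3=(3.588, 0.311), k4=(3.607, 0.321); state += dt/6·(k1+2k2+2k3+k4)
t=0.010: state=(3.206, 1.063)
t=0.020: state=(3.242, 1.066)
t=0.030: state=(3.279, 1.070)
continuing one RK4 step at a time; state shown every 25 steps (Δt=0.25):
t=0.250: state=(4.179, 1.209)
t=0.500: state=(5.389, 1.588)
t=0.750: state=(6.607, 2.437)
t=1.000: state=(7.250, 4.243)
t=1.250: state=(6.420, 7.356)
t=1.500: state=(4.267, 10.441)
t=1.750: state=(2.368, 11.316)
t=2.000: state=(1.340, 10.213)
t=2.250: state=(0.866, 8.421)
t=2.500: state=(0.655, 6.665)
t=2.750: state=(0.571, 5.182)
t=3.000: state=(0.558, 4.006)
t=3.250: state=(0.596, 3.102)
t=3.500: state=(0.683, 2.421)
t=3.750: state=(0.823, 1.917)
t=4.000: state=(1.029, 1.550)
t=4.250: state=(1.323, 1.294)
t=4.500: state=(1.731, 1.128)
t=4.750: state=(2.290, 1.045)
t=5.000: state=(3.041, 1.050)
t=5.250: state=(4.015, 1.176)
t=5.500: state=(5.202, 1.510)
t=5.750: state=(6.443, 2.266)
t=6.000: state=(7.228, 3.892)
t=6.250: state=(6.654, 6.837)
t=6.500: state=(4.607, 10.092)
t=6.640: state=(3.381, 11.116)

(x, y) = (3.381, 11.116)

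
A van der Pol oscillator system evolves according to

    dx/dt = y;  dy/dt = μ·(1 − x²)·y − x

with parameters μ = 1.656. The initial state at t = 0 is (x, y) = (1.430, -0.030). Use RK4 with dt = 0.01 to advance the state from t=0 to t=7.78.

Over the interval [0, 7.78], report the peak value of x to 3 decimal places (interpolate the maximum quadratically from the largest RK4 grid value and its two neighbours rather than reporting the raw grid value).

max x = 2.017

t=0.000: state=(1.430, -0.030)
step 1 (dt=0.01): k1=(-0.030, -1.378), k2=(-0.037, -1.366), k3=(-0.037, -1.366), k4=(-0.044, -1.354); state += dt/6·(k1+2k2+2k3+k4)
t=0.010: state=(1.430, -0.044)
t=0.020: state=(1.429, -0.057)
t=0.030: state=(1.428, -0.070)
continuing one RK4 step at a time; state shown every 50 steps (Δt=0.5):
t=0.500: state=(1.281, -0.511)
t=1.000: state=(0.928, -0.937)
t=1.500: state=(0.253, -1.938)
t=2.000: state=(-1.147, -3.223)
t=2.500: state=(-1.989, -0.254)
t=3.000: state=(-1.908, 0.357)
t=3.500: state=(-1.698, 0.475)
t=4.000: state=(-1.429, 0.614)
t=4.500: state=(-1.060, 0.900)
t=5.000: state=(-0.447, 1.700)
t=5.500: state=(0.841, 3.396)
t=6.000: state=(1.968, 0.615)
t=6.500: state=(1.955, -0.320)
t=7.000: state=(1.757, -0.451)
t=7.500: state=(1.504, -0.571)
t=7.780: state=(1.330, -0.678)
largest grid value and its neighbours: x(6.180)=2.01687, x(6.190)=2.01691, x(6.200)=2.01675
parabola through these three points peaks at t≈6.187 with x≈2.01692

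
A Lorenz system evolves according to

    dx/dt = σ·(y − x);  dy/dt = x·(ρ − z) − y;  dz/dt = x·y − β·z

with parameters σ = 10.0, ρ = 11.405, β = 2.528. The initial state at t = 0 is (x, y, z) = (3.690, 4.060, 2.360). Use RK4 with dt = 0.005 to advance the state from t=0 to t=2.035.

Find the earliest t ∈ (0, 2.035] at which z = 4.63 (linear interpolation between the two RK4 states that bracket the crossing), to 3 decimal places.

t=0.000: state=(3.690, 4.060, 2.360)
step 1 (dt=0.005): k1=(3.700, 29.316, 9.015), k2=(4.340, 29.243, 9.267), k3=(4.323, 29.255, 9.271), k4=(4.947, 29.193, 9.529); state += dt/6·(k1+2k2+2k3+k4)
t=0.005: state=(3.712, 4.206, 2.406)
t=0.010: state=(3.739, 4.352, 2.455)
t=0.015: state=(3.773, 4.497, 2.507)
continuing one RK4 step at a time; state shown every 20 steps (Δt=0.1):
t=0.100: state=(5.005, 7.020, 3.957)
t=0.120: state=(5.427, 7.621, 4.507)
next step: t=0.125: state=(5.537, 7.770, 4.660) — z has crossed 4.63
linear interpolation between t=0.120 (4.50704) and t=0.125 (4.66005) → t≈0.124

t = 0.124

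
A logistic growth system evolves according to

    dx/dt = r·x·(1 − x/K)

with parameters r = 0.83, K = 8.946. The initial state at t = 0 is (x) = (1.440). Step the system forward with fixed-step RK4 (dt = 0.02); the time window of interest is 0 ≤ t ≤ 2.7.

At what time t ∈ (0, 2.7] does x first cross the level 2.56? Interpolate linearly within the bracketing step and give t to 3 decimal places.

t=0.000: state=(1.440)
step 1 (dt=0.02): k1=(1.003), k2=(1.008), k3=(1.008), k4=(1.014); state += dt/6·(k1+2k2+2k3+k4)
t=0.020: state=(1.460)
t=0.040: state=(1.481)
t=0.060: state=(1.501)
continuing one RK4 step at a time; state shown every 5 steps (Δt=0.1):
t=0.100: state=(1.543)
t=0.200: state=(1.652)
t=0.300: state=(1.767)
t=0.400: state=(1.887)
t=0.500: state=(2.014)
t=0.600: state=(2.146)
t=0.700: state=(2.285)
t=0.800: state=(2.429)
t=0.880: state=(2.548)
next step: t=0.900: state=(2.578) — x has crossed 2.56
linear interpolation between t=0.880 (2.54803) and t=0.900 (2.57839) → t≈0.888

t = 0.888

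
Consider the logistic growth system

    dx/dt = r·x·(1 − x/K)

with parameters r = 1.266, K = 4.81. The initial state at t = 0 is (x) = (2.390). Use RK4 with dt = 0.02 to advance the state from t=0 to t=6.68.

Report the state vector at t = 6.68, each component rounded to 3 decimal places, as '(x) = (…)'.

(x) = (4.809)

t=0.000: state=(2.390)
step 1 (dt=0.02): k1=(1.522), k2=(1.522), k3=(1.522), k4=(1.522); state += dt/6·(k1+2k2+2k3+k4)
t=0.020: state=(2.420)
t=0.040: state=(2.451)
t=0.060: state=(2.481)
continuing one RK4 step at a time; state shown every 25 steps (Δt=0.5):
t=0.500: state=(3.128)
t=1.000: state=(3.742)
t=1.500: state=(4.177)
t=2.000: state=(4.452)
t=2.500: state=(4.613)
t=3.000: state=(4.703)
t=3.500: state=(4.753)
t=4.000: state=(4.779)
t=4.500: state=(4.794)
t=5.000: state=(4.801)
t=5.500: state=(4.805)
t=6.000: state=(4.808)
t=6.500: state=(4.809)
t=6.680: state=(4.809)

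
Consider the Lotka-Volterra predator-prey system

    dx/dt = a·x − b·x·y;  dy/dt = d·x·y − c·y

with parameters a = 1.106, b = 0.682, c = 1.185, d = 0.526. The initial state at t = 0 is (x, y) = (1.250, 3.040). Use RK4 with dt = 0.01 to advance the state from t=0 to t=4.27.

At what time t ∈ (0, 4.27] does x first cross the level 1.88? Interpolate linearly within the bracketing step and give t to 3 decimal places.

t = 2.698

t=0.000: state=(1.250, 3.040)
step 1 (dt=0.01): k1=(-1.209, -1.604), k2=(-1.196, -1.609), k3=(-1.196, -1.609), k4=(-1.184, -1.614); state += dt/6·(k1+2k2+2k3+k4)
t=0.010: state=(1.238, 3.024)
t=0.020: state=(1.226, 3.008)
t=0.030: state=(1.215, 2.991)
continuing one RK4 step at a time; state shown every 20 steps (Δt=0.2):
t=0.200: state=(1.054, 2.705)
t=0.400: state=(0.930, 2.368)
t=0.600: state=(0.859, 2.052)
t=0.800: state=(0.826, 1.768)
t=1.000: state=(0.824, 1.521)
t=1.200: state=(0.847, 1.310)
t=1.400: state=(0.895, 1.133)
t=1.600: state=(0.967, 0.986)
t=1.800: state=(1.064, 0.865)
t=2.000: state=(1.187, 0.768)
t=2.200: state=(1.341, 0.692)
t=2.400: state=(1.529, 0.635)
t=2.600: state=(1.754, 0.595)
t=2.690: state=(1.869, 0.583)
next step: t=2.700: state=(1.882, 0.582) — x has crossed 1.88
linear interpolation between t=2.690 (1.86900) and t=2.700 (1.88230) → t≈2.698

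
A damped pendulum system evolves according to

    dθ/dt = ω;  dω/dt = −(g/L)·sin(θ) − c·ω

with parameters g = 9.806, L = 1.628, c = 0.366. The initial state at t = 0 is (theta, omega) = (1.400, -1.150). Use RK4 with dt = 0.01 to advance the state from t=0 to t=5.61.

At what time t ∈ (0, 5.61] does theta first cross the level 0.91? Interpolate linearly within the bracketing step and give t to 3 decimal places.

t = 0.267

t=0.000: state=(1.400, -1.150)
step 1 (dt=0.01): k1=(-1.150, -5.515), k2=(-1.178, -5.499), k3=(-1.177, -5.499), k4=(-1.205, -5.482); state += dt/6·(k1+2k2+2k3+k4)
t=0.010: state=(1.388, -1.205)
t=0.020: state=(1.376, -1.260)
t=0.030: state=(1.363, -1.314)
continuing one RK4 step at a time; state shown every 20 steps (Δt=0.2):
t=0.200: state=(1.065, -2.165)
t=0.260: state=(0.927, -2.418)
next step: t=0.270: state=(0.903, -2.457) — theta has crossed 0.91
linear interpolation between t=0.260 (0.92743) and t=0.270 (0.90305) → t≈0.267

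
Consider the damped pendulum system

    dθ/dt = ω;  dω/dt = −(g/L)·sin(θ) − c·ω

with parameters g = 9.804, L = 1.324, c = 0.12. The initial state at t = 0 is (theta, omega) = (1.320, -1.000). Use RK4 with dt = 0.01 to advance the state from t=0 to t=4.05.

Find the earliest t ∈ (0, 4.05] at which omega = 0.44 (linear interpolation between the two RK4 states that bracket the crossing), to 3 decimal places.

t=0.000: state=(1.320, -1.000)
step 1 (dt=0.01): k1=(-1.000, -7.053), k2=(-1.035, -7.040), k3=(-1.035, -7.039), k4=(-1.070, -7.025); state += dt/6·(k1+2k2+2k3+k4)
t=0.010: state=(1.310, -1.070)
t=0.020: state=(1.299, -1.140)
t=0.030: state=(1.287, -1.210)
continuing one RK4 step at a time; state shown every 20 steps (Δt=0.2):
t=0.200: state=(0.984, -2.319)
t=0.400: state=(0.420, -3.212)
t=0.600: state=(-0.243, -3.262)
t=0.800: state=(-0.825, -2.432)
t=1.000: state=(-1.185, -1.128)
t=1.200: state=(-1.269, 0.287)
t=1.220: state=(-1.262, 0.427)
next step: t=1.230: state=(-1.257, 0.497) — omega has crossed 0.44
linear interpolation between t=1.220 (0.42738) and t=1.230 (0.49732) → t≈1.222

t = 1.222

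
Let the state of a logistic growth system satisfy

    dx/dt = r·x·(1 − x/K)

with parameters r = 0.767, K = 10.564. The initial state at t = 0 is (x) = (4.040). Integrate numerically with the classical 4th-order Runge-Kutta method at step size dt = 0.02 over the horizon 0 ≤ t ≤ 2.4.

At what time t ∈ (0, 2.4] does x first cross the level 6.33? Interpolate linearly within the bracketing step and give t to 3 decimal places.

t = 1.149

t=0.000: state=(4.040)
step 1 (dt=0.02): k1=(1.914), k2=(1.917), k3=(1.917), k4=(1.920); state += dt/6·(k1+2k2+2k3+k4)
t=0.020: state=(4.078)
t=0.040: state=(4.117)
t=0.060: state=(4.155)
continuing one RK4 step at a time; state shown every 5 steps (Δt=0.1):
t=0.100: state=(4.233)
t=0.200: state=(4.429)
t=0.300: state=(4.627)
t=0.400: state=(4.828)
t=0.500: state=(5.029)
t=0.600: state=(5.232)
t=0.700: state=(5.434)
t=0.800: state=(5.636)
t=0.900: state=(5.837)
t=1.000: state=(6.037)
t=1.100: state=(6.234)
t=1.140: state=(6.312)
next step: t=1.160: state=(6.351) — x has crossed 6.33
linear interpolation between t=1.140 (6.31219) and t=1.160 (6.35110) → t≈1.149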